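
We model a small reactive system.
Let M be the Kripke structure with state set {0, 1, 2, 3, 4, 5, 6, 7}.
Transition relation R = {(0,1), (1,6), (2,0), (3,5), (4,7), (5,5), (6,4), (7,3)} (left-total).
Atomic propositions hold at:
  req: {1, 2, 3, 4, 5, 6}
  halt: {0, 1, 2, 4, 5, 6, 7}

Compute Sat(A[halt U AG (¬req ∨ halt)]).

Sat(¬req) = {0, 7}
Sat(¬req ∨ halt) = {0, 1, 2, 4, 5, 6, 7}
AG (¬req ∨ halt): greatest fixpoint, start Z0 = {0, 1, 2, 4, 5, 6, 7}, keep only states in Sat with every successor in Z. Z1 = {0, 1, 2, 4, 5, 6}; Z2 = {0, 1, 2, 5, 6}; Z3 = {0, 1, 2, 5}; Z4 = {0, 2, 5}; Z5 = {2, 5}; Z6 = {5}; fixed.
Sat(AG (¬req ∨ halt)) = {5}
A[halt U AG (¬req ∨ halt)]: least fixpoint, start Z0 = Sat(AG (¬req ∨ halt)) = {5}, add states in Sat(halt) with every successor in Z. Already a fixed point.
Sat(A[halt U AG (¬req ∨ halt)]) = {5}

{5}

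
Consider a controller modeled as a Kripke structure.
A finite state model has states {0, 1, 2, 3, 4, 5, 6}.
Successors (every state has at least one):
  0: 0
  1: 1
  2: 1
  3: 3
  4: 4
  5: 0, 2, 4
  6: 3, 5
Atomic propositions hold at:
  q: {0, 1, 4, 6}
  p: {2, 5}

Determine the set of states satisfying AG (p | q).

{0, 1, 2, 4, 5}

Sat(p | q) = {0, 1, 2, 4, 5, 6}
AG (p | q): greatest fixpoint, start Z0 = {0, 1, 2, 4, 5, 6}, keep only states in Sat with every successor in Z. Z1 = {0, 1, 2, 4, 5}; fixed.
Sat(AG (p | q)) = {0, 1, 2, 4, 5}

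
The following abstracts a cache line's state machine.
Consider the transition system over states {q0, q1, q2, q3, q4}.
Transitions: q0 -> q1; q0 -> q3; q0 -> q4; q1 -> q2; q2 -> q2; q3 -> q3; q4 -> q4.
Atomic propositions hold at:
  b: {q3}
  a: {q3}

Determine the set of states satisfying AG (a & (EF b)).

{q3}

EF b: least fixpoint, start Z0 = {q3}, add states with some successor in Z. Z1 = {q0, q3}; fixed.
Sat(EF b) = {q0, q3}
Sat(a & (EF b)) = {q3}
AG (a & (EF b)): greatest fixpoint, start Z0 = {q3}, keep only states in Sat with every successor in Z. Already a fixed point.
Sat(AG (a & (EF b))) = {q3}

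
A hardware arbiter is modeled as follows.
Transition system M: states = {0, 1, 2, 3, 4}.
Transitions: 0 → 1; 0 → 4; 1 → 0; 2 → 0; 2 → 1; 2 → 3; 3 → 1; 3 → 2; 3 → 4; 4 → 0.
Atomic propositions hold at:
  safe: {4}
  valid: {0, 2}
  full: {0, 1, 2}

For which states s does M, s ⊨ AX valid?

Sat(AX valid) = {s : every successor in {0, 2}} = {1, 4}

{1, 4}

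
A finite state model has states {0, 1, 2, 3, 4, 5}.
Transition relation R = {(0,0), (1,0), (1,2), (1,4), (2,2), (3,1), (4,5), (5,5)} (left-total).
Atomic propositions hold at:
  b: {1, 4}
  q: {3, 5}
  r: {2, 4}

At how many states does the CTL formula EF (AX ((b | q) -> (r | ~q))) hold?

Sat(b | q) = {1, 3, 4, 5}
Sat(~q) = {0, 1, 2, 4}
Sat(r | ~q) = {0, 1, 2, 4}
Sat((b | q) -> (r | ~q)) = {0, 1, 2, 4}
Sat(AX ((b | q) -> (r | ~q))) = {s : every successor in {0, 1, 2, 4}} = {0, 1, 2, 3}
EF (AX ((b | q) -> (r | ~q))): least fixpoint, start Z0 = {0, 1, 2, 3}, add states with some successor in Z. Already a fixed point.
Sat(EF (AX ((b | q) -> (r | ~q)))) = {0, 1, 2, 3}
|Sat(EF (AX ((b | q) -> (r | ~q))))| = |{0, 1, 2, 3}| = 4.

4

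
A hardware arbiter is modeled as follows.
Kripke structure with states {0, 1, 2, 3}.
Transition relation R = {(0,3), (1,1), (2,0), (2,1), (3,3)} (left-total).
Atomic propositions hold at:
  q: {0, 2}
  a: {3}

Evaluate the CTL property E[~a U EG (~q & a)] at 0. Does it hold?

Sat(~a) = {0, 1, 2}
Sat(~q) = {1, 3}
Sat(~q & a) = {3}
EG (~q & a): greatest fixpoint, start Z0 = {3}, keep only states in Sat with some successor in Z. Already a fixed point.
Sat(EG (~q & a)) = {3}
E[~a U EG (~q & a)]: least fixpoint, start Z0 = Sat(EG (~q & a)) = {3}, add states in Sat(~a) with some successor in Z. Z1 = {0, 3}; Z2 = {0, 2, 3}; fixed.
Sat(E[~a U EG (~q & a)]) = {0, 2, 3}
0 ∈ Sat(E[~a U EG (~q & a)]) = {0, 2, 3}, so the formula holds at 0.

Yes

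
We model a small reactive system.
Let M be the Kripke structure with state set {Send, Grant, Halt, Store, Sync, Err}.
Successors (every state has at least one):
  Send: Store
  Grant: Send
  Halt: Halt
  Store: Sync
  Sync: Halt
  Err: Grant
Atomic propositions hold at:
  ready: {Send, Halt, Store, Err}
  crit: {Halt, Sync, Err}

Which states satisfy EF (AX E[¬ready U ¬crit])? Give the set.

Sat(¬ready) = {Grant, Sync}
Sat(¬crit) = {Send, Grant, Store}
E[¬ready U ¬crit]: least fixpoint, start Z0 = Sat(¬crit) = {Send, Grant, Store}, add states in Sat(¬ready) with some successor in Z. Already a fixed point.
Sat(E[¬ready U ¬crit]) = {Send, Grant, Store}
Sat(AX E[¬ready U ¬crit]) = {s : every successor in {Send, Grant, Store}} = {Send, Grant, Err}
EF (AX E[¬ready U ¬crit]): least fixpoint, start Z0 = {Send, Grant, Err}, add states with some successor in Z. Already a fixed point.
Sat(EF (AX E[¬ready U ¬crit])) = {Send, Grant, Err}

{Send, Grant, Err}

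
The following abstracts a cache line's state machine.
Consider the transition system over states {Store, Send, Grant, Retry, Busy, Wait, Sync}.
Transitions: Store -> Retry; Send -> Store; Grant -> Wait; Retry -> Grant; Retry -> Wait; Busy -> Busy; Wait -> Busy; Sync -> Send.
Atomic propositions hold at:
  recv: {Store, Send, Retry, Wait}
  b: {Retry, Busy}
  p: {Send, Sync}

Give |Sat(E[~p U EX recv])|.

Sat(~p) = {Store, Grant, Retry, Busy, Wait}
Sat(EX recv) = {s : some successor in {Store, Send, Retry, Wait}} = {Store, Send, Grant, Retry, Sync}
E[~p U EX recv]: least fixpoint, start Z0 = Sat(EX recv) = {Store, Send, Grant, Retry, Sync}, add states in Sat(~p) with some successor in Z. Already a fixed point.
Sat(E[~p U EX recv]) = {Store, Send, Grant, Retry, Sync}
|Sat(E[~p U EX recv])| = |{Store, Send, Grant, Retry, Sync}| = 5.

5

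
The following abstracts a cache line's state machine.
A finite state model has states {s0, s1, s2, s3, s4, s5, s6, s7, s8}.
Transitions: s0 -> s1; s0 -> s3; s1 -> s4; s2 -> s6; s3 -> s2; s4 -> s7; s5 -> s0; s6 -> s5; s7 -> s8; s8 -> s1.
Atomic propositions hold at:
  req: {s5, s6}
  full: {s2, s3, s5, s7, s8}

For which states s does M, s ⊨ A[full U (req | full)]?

{s2, s3, s5, s6, s7, s8}

Sat(req | full) = {s2, s3, s5, s6, s7, s8}
A[full U (req | full)]: least fixpoint, start Z0 = Sat((req | full)) = {s2, s3, s5, s6, s7, s8}, add states in Sat(full) with every successor in Z. Already a fixed point.
Sat(A[full U (req | full)]) = {s2, s3, s5, s6, s7, s8}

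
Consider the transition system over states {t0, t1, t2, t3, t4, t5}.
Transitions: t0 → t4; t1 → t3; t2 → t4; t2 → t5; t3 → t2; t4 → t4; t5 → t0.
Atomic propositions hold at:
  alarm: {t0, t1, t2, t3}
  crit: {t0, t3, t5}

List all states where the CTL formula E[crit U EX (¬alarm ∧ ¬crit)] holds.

Sat(¬alarm) = {t4, t5}
Sat(¬crit) = {t1, t2, t4}
Sat(¬alarm ∧ ¬crit) = {t4}
Sat(EX (¬alarm ∧ ¬crit)) = {s : some successor in {t4}} = {t0, t2, t4}
E[crit U EX (¬alarm ∧ ¬crit)]: least fixpoint, start Z0 = Sat(EX (¬alarm ∧ ¬crit)) = {t0, t2, t4}, add states in Sat(crit) with some successor in Z. Z1 = {t0, t2, t3, t4, t5}; fixed.
Sat(E[crit U EX (¬alarm ∧ ¬crit)]) = {t0, t2, t3, t4, t5}

{t0, t2, t3, t4, t5}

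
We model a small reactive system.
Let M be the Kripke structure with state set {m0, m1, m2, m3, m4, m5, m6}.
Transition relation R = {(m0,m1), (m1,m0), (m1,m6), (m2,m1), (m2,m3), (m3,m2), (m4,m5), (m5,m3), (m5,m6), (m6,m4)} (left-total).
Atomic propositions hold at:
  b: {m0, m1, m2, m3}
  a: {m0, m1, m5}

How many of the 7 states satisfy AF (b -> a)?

Sat(b -> a) = {m0, m1, m4, m5, m6}
AF (b -> a): least fixpoint, start Z0 = {m0, m1, m4, m5, m6}, add states with every successor in Z. Already a fixed point.
Sat(AF (b -> a)) = {m0, m1, m4, m5, m6}
|Sat(AF (b -> a))| = |{m0, m1, m4, m5, m6}| = 5.

5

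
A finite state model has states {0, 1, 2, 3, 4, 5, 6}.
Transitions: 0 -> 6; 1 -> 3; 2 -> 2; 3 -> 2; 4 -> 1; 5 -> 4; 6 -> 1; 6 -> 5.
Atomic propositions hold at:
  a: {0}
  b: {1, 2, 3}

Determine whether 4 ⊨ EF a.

No

EF a: least fixpoint, start Z0 = {0}, add states with some successor in Z. Already a fixed point.
Sat(EF a) = {0}
4 ∉ Sat(EF a) = {0}, so the formula does not hold at 4.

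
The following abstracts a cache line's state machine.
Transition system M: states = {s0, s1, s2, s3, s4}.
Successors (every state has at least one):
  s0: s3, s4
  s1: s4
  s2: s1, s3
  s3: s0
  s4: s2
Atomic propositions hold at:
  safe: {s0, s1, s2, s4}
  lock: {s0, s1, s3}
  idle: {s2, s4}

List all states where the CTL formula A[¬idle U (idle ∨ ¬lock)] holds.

{s1, s2, s4}

Sat(¬idle) = {s0, s1, s3}
Sat(¬lock) = {s2, s4}
Sat(idle ∨ ¬lock) = {s2, s4}
A[¬idle U (idle ∨ ¬lock)]: least fixpoint, start Z0 = Sat((idle ∨ ¬lock)) = {s2, s4}, add states in Sat(¬idle) with every successor in Z. Z1 = {s1, s2, s4}; fixed.
Sat(A[¬idle U (idle ∨ ¬lock)]) = {s1, s2, s4}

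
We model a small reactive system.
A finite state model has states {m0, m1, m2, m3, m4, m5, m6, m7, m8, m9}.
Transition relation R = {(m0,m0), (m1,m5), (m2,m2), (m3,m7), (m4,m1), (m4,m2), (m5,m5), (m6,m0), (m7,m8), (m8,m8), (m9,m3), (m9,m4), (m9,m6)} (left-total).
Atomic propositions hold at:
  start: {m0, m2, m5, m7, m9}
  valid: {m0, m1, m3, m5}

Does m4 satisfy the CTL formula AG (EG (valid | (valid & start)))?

No

Sat(valid & start) = {m0, m5}
Sat(valid | (valid & start)) = {m0, m1, m3, m5}
EG (valid | (valid & start)): greatest fixpoint, start Z0 = {m0, m1, m3, m5}, keep only states in Sat with some successor in Z. Z1 = {m0, m1, m5}; fixed.
Sat(EG (valid | (valid & start))) = {m0, m1, m5}
AG (EG (valid | (valid & start))): greatest fixpoint, start Z0 = {m0, m1, m5}, keep only states in Sat with every successor in Z. Already a fixed point.
Sat(AG (EG (valid | (valid & start)))) = {m0, m1, m5}
m4 ∉ Sat(AG (EG (valid | (valid & start)))) = {m0, m1, m5}, so the formula does not hold at m4.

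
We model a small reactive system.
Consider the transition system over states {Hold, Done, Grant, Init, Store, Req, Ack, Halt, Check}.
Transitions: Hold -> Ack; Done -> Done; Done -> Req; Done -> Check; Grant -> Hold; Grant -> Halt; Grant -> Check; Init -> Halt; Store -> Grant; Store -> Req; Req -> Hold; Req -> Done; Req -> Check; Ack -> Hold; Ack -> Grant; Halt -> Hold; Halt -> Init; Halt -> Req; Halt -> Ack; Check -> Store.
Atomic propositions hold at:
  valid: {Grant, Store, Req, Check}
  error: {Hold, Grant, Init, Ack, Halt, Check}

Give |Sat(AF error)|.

AF error: least fixpoint, start Z0 = {Hold, Grant, Init, Ack, Halt, Check}, add states with every successor in Z. Already a fixed point.
Sat(AF error) = {Hold, Grant, Init, Ack, Halt, Check}
|Sat(AF error)| = |{Hold, Grant, Init, Ack, Halt, Check}| = 6.

6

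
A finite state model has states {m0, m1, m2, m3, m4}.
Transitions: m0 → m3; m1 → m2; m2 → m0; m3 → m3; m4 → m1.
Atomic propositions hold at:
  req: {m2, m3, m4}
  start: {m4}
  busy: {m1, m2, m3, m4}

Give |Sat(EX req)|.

3

Sat(EX req) = {s : some successor in {m2, m3, m4}} = {m0, m1, m3}
|Sat(EX req)| = |{m0, m1, m3}| = 3.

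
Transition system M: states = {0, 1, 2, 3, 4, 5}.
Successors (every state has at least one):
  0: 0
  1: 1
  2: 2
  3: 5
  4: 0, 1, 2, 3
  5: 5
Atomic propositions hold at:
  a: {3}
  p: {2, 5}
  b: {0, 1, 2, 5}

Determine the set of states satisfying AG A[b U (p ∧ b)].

Sat(p ∧ b) = {2, 5}
A[b U (p ∧ b)]: least fixpoint, start Z0 = Sat((p ∧ b)) = {2, 5}, add states in Sat(b) with every successor in Z. Already a fixed point.
Sat(A[b U (p ∧ b)]) = {2, 5}
AG A[b U (p ∧ b)]: greatest fixpoint, start Z0 = {2, 5}, keep only states in Sat with every successor in Z. Already a fixed point.
Sat(AG A[b U (p ∧ b)]) = {2, 5}

{2, 5}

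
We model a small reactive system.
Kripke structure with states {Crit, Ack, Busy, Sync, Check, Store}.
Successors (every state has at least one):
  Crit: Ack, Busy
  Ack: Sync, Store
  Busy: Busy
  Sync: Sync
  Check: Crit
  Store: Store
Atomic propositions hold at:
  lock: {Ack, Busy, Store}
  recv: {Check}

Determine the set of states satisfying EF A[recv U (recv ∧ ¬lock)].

Sat(¬lock) = {Crit, Sync, Check}
Sat(recv ∧ ¬lock) = {Check}
A[recv U (recv ∧ ¬lock)]: least fixpoint, start Z0 = Sat((recv ∧ ¬lock)) = {Check}, add states in Sat(recv) with every successor in Z. Already a fixed point.
Sat(A[recv U (recv ∧ ¬lock)]) = {Check}
EF A[recv U (recv ∧ ¬lock)]: least fixpoint, start Z0 = {Check}, add states with some successor in Z. Already a fixed point.
Sat(EF A[recv U (recv ∧ ¬lock)]) = {Check}

{Check}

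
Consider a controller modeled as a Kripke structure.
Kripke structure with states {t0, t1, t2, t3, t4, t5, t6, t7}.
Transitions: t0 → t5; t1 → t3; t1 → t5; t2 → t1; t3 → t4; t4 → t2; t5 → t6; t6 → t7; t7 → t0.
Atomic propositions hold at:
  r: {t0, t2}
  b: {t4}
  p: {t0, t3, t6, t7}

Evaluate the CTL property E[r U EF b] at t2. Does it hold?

Yes

EF b: least fixpoint, start Z0 = {t4}, add states with some successor in Z. Z1 = {t3, t4}; Z2 = {t1, t3, t4}; Z3 = {t1, t2, t3, t4}; fixed.
Sat(EF b) = {t1, t2, t3, t4}
E[r U EF b]: least fixpoint, start Z0 = Sat(EF b) = {t1, t2, t3, t4}, add states in Sat(r) with some successor in Z. Already a fixed point.
Sat(E[r U EF b]) = {t1, t2, t3, t4}
t2 ∈ Sat(E[r U EF b]) = {t1, t2, t3, t4}, so the formula holds at t2.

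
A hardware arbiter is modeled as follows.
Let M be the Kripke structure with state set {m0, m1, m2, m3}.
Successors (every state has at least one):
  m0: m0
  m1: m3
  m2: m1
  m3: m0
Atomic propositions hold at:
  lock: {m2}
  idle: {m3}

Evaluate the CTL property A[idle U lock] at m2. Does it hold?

Yes

A[idle U lock]: least fixpoint, start Z0 = Sat(lock) = {m2}, add states in Sat(idle) with every successor in Z. Already a fixed point.
Sat(A[idle U lock]) = {m2}
m2 ∈ Sat(A[idle U lock]) = {m2}, so the formula holds at m2.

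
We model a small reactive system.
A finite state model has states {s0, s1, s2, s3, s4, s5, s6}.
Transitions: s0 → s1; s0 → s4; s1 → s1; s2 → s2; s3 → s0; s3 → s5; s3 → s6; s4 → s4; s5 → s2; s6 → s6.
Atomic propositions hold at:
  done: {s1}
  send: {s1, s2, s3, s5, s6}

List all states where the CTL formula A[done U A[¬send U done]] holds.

Sat(¬send) = {s0, s4}
A[¬send U done]: least fixpoint, start Z0 = Sat(done) = {s1}, add states in Sat(¬send) with every successor in Z. Already a fixed point.
Sat(A[¬send U done]) = {s1}
A[done U A[¬send U done]]: least fixpoint, start Z0 = Sat(A[¬send U done]) = {s1}, add states in Sat(done) with every successor in Z. Already a fixed point.
Sat(A[done U A[¬send U done]]) = {s1}

{s1}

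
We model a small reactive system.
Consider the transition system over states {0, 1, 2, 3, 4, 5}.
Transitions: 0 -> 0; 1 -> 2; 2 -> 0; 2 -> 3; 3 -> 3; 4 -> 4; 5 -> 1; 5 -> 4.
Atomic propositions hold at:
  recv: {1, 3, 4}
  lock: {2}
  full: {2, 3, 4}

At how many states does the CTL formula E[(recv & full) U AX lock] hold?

Sat(recv & full) = {3, 4}
Sat(AX lock) = {s : every successor in {2}} = {1}
E[(recv & full) U AX lock]: least fixpoint, start Z0 = Sat(AX lock) = {1}, add states in Sat(recv & full) with some successor in Z. Already a fixed point.
Sat(E[(recv & full) U AX lock]) = {1}
|Sat(E[(recv & full) U AX lock])| = |{1}| = 1.

1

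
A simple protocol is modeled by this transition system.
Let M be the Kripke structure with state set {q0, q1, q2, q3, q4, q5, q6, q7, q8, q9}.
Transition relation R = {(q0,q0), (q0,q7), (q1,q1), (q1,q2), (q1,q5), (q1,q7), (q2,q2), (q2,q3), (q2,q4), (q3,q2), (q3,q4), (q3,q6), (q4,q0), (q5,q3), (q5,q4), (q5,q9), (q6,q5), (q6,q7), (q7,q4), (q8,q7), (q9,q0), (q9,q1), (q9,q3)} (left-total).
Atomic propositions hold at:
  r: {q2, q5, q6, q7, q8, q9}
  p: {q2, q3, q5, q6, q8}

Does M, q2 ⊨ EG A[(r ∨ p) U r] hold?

Yes

Sat(r ∨ p) = {q2, q3, q5, q6, q7, q8, q9}
A[(r ∨ p) U r]: least fixpoint, start Z0 = Sat(r) = {q2, q5, q6, q7, q8, q9}, add states in Sat(r ∨ p) with every successor in Z. Already a fixed point.
Sat(A[(r ∨ p) U r]) = {q2, q5, q6, q7, q8, q9}
EG A[(r ∨ p) U r]: greatest fixpoint, start Z0 = {q2, q5, q6, q7, q8, q9}, keep only states in Sat with some successor in Z. Z1 = {q2, q5, q6, q8}; Z2 = {q2, q6}; Z3 = {q2}; fixed.
Sat(EG A[(r ∨ p) U r]) = {q2}
q2 ∈ Sat(EG A[(r ∨ p) U r]) = {q2}, so the formula holds at q2.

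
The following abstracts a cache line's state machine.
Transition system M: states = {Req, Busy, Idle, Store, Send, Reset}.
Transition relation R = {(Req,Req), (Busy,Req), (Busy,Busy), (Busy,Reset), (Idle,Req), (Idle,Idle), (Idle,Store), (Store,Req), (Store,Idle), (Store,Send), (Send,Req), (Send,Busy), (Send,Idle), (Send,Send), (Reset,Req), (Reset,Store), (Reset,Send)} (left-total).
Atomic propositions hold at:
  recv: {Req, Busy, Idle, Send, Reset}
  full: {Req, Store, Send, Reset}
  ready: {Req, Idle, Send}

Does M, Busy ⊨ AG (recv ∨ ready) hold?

No

Sat(recv ∨ ready) = {Req, Busy, Idle, Send, Reset}
AG (recv ∨ ready): greatest fixpoint, start Z0 = {Req, Busy, Idle, Send, Reset}, keep only states in Sat with every successor in Z. Z1 = {Req, Busy, Send}; Z2 = {Req}; fixed.
Sat(AG (recv ∨ ready)) = {Req}
Busy ∉ Sat(AG (recv ∨ ready)) = {Req}, so the formula does not hold at Busy.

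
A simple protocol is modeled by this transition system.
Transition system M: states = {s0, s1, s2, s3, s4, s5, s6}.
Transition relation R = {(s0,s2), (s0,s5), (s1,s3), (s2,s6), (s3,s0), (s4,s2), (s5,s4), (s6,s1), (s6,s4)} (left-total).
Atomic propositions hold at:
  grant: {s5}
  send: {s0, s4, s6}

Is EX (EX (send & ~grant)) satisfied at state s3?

No

Sat(~grant) = {s0, s1, s2, s3, s4, s6}
Sat(send & ~grant) = {s0, s4, s6}
Sat(EX (send & ~grant)) = {s : some successor in {s0, s4, s6}} = {s2, s3, s5, s6}
Sat(EX (EX (send & ~grant))) = {s : some successor in {s2, s3, s5, s6}} = {s0, s1, s2, s4}
s3 ∉ Sat(EX (EX (send & ~grant))) = {s0, s1, s2, s4}, so the formula does not hold at s3.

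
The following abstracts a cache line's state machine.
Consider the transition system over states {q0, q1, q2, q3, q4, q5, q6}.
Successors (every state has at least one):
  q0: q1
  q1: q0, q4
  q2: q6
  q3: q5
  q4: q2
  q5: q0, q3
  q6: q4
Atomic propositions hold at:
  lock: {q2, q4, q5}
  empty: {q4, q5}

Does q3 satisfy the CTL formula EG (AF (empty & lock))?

Sat(empty & lock) = {q4, q5}
AF (empty & lock): least fixpoint, start Z0 = {q4, q5}, add states with every successor in Z. Z1 = {q3, q4, q5, q6}; Z2 = {q2, q3, q4, q5, q6}; fixed.
Sat(AF (empty & lock)) = {q2, q3, q4, q5, q6}
EG (AF (empty & lock)): greatest fixpoint, start Z0 = {q2, q3, q4, q5, q6}, keep only states in Sat with some successor in Z. Already a fixed point.
Sat(EG (AF (empty & lock))) = {q2, q3, q4, q5, q6}
q3 ∈ Sat(EG (AF (empty & lock))) = {q2, q3, q4, q5, q6}, so the formula holds at q3.

Yes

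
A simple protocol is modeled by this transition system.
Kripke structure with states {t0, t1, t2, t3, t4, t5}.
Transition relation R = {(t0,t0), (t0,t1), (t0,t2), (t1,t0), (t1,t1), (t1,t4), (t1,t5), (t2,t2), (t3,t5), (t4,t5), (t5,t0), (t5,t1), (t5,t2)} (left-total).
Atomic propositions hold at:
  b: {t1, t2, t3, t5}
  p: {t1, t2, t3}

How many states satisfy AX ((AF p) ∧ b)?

AF p: least fixpoint, start Z0 = {t1, t2, t3}, add states with every successor in Z. Already a fixed point.
Sat(AF p) = {t1, t2, t3}
Sat((AF p) ∧ b) = {t1, t2, t3}
Sat(AX ((AF p) ∧ b)) = {s : every successor in {t1, t2, t3}} = {t2}
|Sat(AX ((AF p) ∧ b))| = |{t2}| = 1.

1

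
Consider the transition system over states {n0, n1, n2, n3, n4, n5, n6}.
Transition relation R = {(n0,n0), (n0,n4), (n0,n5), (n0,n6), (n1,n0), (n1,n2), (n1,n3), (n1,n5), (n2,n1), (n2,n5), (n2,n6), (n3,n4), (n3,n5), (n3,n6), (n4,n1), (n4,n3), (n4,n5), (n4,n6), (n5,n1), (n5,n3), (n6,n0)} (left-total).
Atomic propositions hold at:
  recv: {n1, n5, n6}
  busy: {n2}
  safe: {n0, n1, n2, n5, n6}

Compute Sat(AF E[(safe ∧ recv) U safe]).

{n0, n1, n2, n5, n6}

Sat(safe ∧ recv) = {n1, n5, n6}
E[(safe ∧ recv) U safe]: least fixpoint, start Z0 = Sat(safe) = {n0, n1, n2, n5, n6}, add states in Sat(safe ∧ recv) with some successor in Z. Already a fixed point.
Sat(E[(safe ∧ recv) U safe]) = {n0, n1, n2, n5, n6}
AF E[(safe ∧ recv) U safe]: least fixpoint, start Z0 = {n0, n1, n2, n5, n6}, add states with every successor in Z. Already a fixed point.
Sat(AF E[(safe ∧ recv) U safe]) = {n0, n1, n2, n5, n6}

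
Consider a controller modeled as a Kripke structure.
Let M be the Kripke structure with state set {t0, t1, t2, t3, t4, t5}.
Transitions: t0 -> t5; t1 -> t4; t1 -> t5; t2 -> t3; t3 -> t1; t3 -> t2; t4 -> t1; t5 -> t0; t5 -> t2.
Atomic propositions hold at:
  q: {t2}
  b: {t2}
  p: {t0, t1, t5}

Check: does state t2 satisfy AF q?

AF q: least fixpoint, start Z0 = {t2}, add states with every successor in Z. Already a fixed point.
Sat(AF q) = {t2}
t2 ∈ Sat(AF q) = {t2}, so the formula holds at t2.

Yes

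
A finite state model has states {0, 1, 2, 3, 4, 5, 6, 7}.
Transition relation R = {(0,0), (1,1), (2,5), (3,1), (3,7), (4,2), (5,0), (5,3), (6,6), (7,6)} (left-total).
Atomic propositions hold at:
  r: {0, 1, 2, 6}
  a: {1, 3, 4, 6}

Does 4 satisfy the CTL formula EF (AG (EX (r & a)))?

Sat(r & a) = {1, 6}
Sat(EX (r & a)) = {s : some successor in {1, 6}} = {1, 3, 6, 7}
AG (EX (r & a)): greatest fixpoint, start Z0 = {1, 3, 6, 7}, keep only states in Sat with every successor in Z. Already a fixed point.
Sat(AG (EX (r & a))) = {1, 3, 6, 7}
EF (AG (EX (r & a))): least fixpoint, start Z0 = {1, 3, 6, 7}, add states with some successor in Z. Z1 = {1, 3, 5, 6, 7}; Z2 = {1, 2, 3, 5, 6, 7}; Z3 = {1, 2, 3, 4, 5, 6, 7}; fixed.
Sat(EF (AG (EX (r & a)))) = {1, 2, 3, 4, 5, 6, 7}
4 ∈ Sat(EF (AG (EX (r & a)))) = {1, 2, 3, 4, 5, 6, 7}, so the formula holds at 4.

Yes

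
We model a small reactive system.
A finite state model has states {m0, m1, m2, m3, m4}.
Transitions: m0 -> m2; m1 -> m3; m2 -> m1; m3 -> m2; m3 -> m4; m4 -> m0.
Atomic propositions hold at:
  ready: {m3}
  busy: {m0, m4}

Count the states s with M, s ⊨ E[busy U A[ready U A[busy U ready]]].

A[busy U ready]: least fixpoint, start Z0 = Sat(ready) = {m3}, add states in Sat(busy) with every successor in Z. Already a fixed point.
Sat(A[busy U ready]) = {m3}
A[ready U A[busy U ready]]: least fixpoint, start Z0 = Sat(A[busy U ready]) = {m3}, add states in Sat(ready) with every successor in Z. Already a fixed point.
Sat(A[ready U A[busy U ready]]) = {m3}
E[busy U A[ready U A[busy U ready]]]: least fixpoint, start Z0 = Sat(A[ready U A[busy U ready]]) = {m3}, add states in Sat(busy) with some successor in Z. Already a fixed point.
Sat(E[busy U A[ready U A[busy U ready]]]) = {m3}
|Sat(E[busy U A[ready U A[busy U ready]]])| = |{m3}| = 1.

1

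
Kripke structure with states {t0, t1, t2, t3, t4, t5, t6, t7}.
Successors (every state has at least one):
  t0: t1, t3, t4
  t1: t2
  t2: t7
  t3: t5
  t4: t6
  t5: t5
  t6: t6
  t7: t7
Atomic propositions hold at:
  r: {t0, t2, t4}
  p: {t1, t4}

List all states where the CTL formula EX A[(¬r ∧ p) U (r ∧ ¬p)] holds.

Sat(¬r) = {t1, t3, t5, t6, t7}
Sat(¬r ∧ p) = {t1}
Sat(¬p) = {t0, t2, t3, t5, t6, t7}
Sat(r ∧ ¬p) = {t0, t2}
A[(¬r ∧ p) U (r ∧ ¬p)]: least fixpoint, start Z0 = Sat((r ∧ ¬p)) = {t0, t2}, add states in Sat(¬r ∧ p) with every successor in Z. Z1 = {t0, t1, t2}; fixed.
Sat(A[(¬r ∧ p) U (r ∧ ¬p)]) = {t0, t1, t2}
Sat(EX A[(¬r ∧ p) U (r ∧ ¬p)]) = {s : some successor in {t0, t1, t2}} = {t0, t1}

{t0, t1}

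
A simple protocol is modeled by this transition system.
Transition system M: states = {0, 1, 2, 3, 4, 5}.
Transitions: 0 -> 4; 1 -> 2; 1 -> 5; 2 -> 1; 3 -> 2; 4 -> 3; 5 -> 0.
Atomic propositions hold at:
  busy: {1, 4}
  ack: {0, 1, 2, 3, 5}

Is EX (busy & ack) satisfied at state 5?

Sat(busy & ack) = {1}
Sat(EX (busy & ack)) = {s : some successor in {1}} = {2}
5 ∉ Sat(EX (busy & ack)) = {2}, so the formula does not hold at 5.

No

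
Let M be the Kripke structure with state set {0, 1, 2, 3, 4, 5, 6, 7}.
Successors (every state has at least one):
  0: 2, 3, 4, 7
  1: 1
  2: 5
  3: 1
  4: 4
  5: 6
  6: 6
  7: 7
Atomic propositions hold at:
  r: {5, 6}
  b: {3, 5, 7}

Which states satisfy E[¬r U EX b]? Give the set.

{0, 2, 7}

Sat(¬r) = {0, 1, 2, 3, 4, 7}
Sat(EX b) = {s : some successor in {3, 5, 7}} = {0, 2, 7}
E[¬r U EX b]: least fixpoint, start Z0 = Sat(EX b) = {0, 2, 7}, add states in Sat(¬r) with some successor in Z. Already a fixed point.
Sat(E[¬r U EX b]) = {0, 2, 7}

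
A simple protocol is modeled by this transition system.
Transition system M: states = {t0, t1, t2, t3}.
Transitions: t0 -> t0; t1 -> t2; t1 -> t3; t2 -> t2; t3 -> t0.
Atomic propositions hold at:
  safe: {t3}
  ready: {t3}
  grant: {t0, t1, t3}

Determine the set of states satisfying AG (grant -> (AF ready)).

{t2}

AF ready: least fixpoint, start Z0 = {t3}, add states with every successor in Z. Already a fixed point.
Sat(AF ready) = {t3}
Sat(grant -> (AF ready)) = {t2, t3}
AG (grant -> (AF ready)): greatest fixpoint, start Z0 = {t2, t3}, keep only states in Sat with every successor in Z. Z1 = {t2}; fixed.
Sat(AG (grant -> (AF ready))) = {t2}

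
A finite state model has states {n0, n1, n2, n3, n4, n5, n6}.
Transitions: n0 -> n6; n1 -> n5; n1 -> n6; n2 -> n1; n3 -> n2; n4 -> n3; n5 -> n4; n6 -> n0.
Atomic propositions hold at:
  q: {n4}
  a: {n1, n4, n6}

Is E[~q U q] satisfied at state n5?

Sat(~q) = {n0, n1, n2, n3, n5, n6}
E[~q U q]: least fixpoint, start Z0 = Sat(q) = {n4}, add states in Sat(~q) with some successor in Z. Z1 = {n4, n5}; Z2 = {n1, n4, n5}; Z3 = {n1, n2, n4, n5}; Z4 = {n1, n2, n3, n4, n5}; fixed.
Sat(E[~q U q]) = {n1, n2, n3, n4, n5}
n5 ∈ Sat(E[~q U q]) = {n1, n2, n3, n4, n5}, so the formula holds at n5.

Yes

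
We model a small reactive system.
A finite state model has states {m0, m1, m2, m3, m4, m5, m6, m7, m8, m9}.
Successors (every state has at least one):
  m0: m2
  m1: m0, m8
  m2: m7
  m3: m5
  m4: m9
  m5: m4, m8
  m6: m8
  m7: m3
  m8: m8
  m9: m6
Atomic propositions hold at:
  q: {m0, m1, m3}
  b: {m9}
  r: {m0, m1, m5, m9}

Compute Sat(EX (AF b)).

AF b: least fixpoint, start Z0 = {m9}, add states with every successor in Z. Z1 = {m4, m9}; fixed.
Sat(AF b) = {m4, m9}
Sat(EX (AF b)) = {s : some successor in {m4, m9}} = {m4, m5}

{m4, m5}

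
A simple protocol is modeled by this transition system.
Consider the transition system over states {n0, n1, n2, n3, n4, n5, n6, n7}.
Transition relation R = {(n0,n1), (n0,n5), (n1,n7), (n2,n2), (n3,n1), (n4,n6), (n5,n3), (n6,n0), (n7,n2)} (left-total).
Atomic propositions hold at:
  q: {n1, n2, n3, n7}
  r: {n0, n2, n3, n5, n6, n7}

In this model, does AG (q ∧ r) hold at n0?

No

Sat(q ∧ r) = {n2, n3, n7}
AG (q ∧ r): greatest fixpoint, start Z0 = {n2, n3, n7}, keep only states in Sat with every successor in Z. Z1 = {n2, n7}; fixed.
Sat(AG (q ∧ r)) = {n2, n7}
n0 ∉ Sat(AG (q ∧ r)) = {n2, n7}, so the formula does not hold at n0.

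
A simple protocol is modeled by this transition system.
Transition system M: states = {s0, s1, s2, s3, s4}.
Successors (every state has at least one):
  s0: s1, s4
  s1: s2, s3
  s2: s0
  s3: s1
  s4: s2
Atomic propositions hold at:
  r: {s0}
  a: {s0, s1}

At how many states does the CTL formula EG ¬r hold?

2

Sat(¬r) = {s1, s2, s3, s4}
EG ¬r: greatest fixpoint, start Z0 = {s1, s2, s3, s4}, keep only states in Sat with some successor in Z. Z1 = {s1, s3, s4}; Z2 = {s1, s3}; fixed.
Sat(EG ¬r) = {s1, s3}
|Sat(EG ¬r)| = |{s1, s3}| = 2.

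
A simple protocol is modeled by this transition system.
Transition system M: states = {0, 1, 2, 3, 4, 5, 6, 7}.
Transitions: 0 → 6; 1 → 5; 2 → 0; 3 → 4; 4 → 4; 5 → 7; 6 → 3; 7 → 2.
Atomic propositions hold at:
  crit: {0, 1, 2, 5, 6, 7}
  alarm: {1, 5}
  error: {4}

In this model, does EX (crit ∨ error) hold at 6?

No

Sat(crit ∨ error) = {0, 1, 2, 4, 5, 6, 7}
Sat(EX (crit ∨ error)) = {s : some successor in {0, 1, 2, 4, 5, 6, 7}} = {0, 1, 2, 3, 4, 5, 7}
6 ∉ Sat(EX (crit ∨ error)) = {0, 1, 2, 3, 4, 5, 7}, so the formula does not hold at 6.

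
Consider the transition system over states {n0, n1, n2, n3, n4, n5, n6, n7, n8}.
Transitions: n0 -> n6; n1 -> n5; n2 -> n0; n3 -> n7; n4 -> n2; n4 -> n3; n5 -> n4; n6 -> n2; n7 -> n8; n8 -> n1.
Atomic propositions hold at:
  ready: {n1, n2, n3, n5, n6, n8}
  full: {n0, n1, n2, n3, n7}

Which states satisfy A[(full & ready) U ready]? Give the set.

{n1, n2, n3, n5, n6, n8}

Sat(full & ready) = {n1, n2, n3}
A[(full & ready) U ready]: least fixpoint, start Z0 = Sat(ready) = {n1, n2, n3, n5, n6, n8}, add states in Sat(full & ready) with every successor in Z. Already a fixed point.
Sat(A[(full & ready) U ready]) = {n1, n2, n3, n5, n6, n8}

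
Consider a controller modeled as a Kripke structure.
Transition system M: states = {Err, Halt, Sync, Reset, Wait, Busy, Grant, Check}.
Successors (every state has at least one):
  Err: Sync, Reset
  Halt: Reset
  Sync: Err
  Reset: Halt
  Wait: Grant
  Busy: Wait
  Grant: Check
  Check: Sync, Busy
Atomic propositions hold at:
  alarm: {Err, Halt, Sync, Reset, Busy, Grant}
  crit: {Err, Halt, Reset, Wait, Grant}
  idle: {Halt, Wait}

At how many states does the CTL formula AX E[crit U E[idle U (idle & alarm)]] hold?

Sat(idle & alarm) = {Halt}
E[idle U (idle & alarm)]: least fixpoint, start Z0 = Sat((idle & alarm)) = {Halt}, add states in Sat(idle) with some successor in Z. Already a fixed point.
Sat(E[idle U (idle & alarm)]) = {Halt}
E[crit U E[idle U (idle & alarm)]]: least fixpoint, start Z0 = Sat(E[idle U (idle & alarm)]) = {Halt}, add states in Sat(crit) with some successor in Z. Z1 = {Halt, Reset}; Z2 = {Err, Halt, Reset}; fixed.
Sat(E[crit U E[idle U (idle & alarm)]]) = {Err, Halt, Reset}
Sat(AX E[crit U E[idle U (idle & alarm)]]) = {s : every successor in {Err, Halt, Reset}} = {Halt, Sync, Reset}
|Sat(AX E[crit U E[idle U (idle & alarm)]])| = |{Halt, Sync, Reset}| = 3.

3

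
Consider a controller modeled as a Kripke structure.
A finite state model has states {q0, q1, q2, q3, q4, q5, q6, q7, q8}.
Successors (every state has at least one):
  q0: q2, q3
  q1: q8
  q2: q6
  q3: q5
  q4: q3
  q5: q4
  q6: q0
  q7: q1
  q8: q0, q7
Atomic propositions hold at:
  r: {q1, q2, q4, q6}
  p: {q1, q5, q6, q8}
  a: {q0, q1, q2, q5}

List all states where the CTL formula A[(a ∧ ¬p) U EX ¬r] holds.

{q0, q1, q2, q3, q4, q6, q8}

Sat(¬p) = {q0, q2, q3, q4, q7}
Sat(a ∧ ¬p) = {q0, q2}
Sat(¬r) = {q0, q3, q5, q7, q8}
Sat(EX ¬r) = {s : some successor in {q0, q3, q5, q7, q8}} = {q0, q1, q3, q4, q6, q8}
A[(a ∧ ¬p) U EX ¬r]: least fixpoint, start Z0 = Sat(EX ¬r) = {q0, q1, q3, q4, q6, q8}, add states in Sat(a ∧ ¬p) with every successor in Z. Z1 = {q0, q1, q2, q3, q4, q6, q8}; fixed.
Sat(A[(a ∧ ¬p) U EX ¬r]) = {q0, q1, q2, q3, q4, q6, q8}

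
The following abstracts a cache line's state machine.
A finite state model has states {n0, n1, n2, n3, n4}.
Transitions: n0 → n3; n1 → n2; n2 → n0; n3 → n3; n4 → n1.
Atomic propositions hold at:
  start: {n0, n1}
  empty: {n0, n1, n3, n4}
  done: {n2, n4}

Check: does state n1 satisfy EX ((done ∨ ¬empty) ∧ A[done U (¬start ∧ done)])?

Sat(¬empty) = {n2}
Sat(done ∨ ¬empty) = {n2, n4}
Sat(¬start) = {n2, n3, n4}
Sat(¬start ∧ done) = {n2, n4}
A[done U (¬start ∧ done)]: least fixpoint, start Z0 = Sat((¬start ∧ done)) = {n2, n4}, add states in Sat(done) with every successor in Z. Already a fixed point.
Sat(A[done U (¬start ∧ done)]) = {n2, n4}
Sat((done ∨ ¬empty) ∧ A[done U (¬start ∧ done)]) = {n2, n4}
Sat(EX ((done ∨ ¬empty) ∧ A[done U (¬start ∧ done)])) = {s : some successor in {n2, n4}} = {n1}
n1 ∈ Sat(EX ((done ∨ ¬empty) ∧ A[done U (¬start ∧ done)])) = {n1}, so the formula holds at n1.

Yes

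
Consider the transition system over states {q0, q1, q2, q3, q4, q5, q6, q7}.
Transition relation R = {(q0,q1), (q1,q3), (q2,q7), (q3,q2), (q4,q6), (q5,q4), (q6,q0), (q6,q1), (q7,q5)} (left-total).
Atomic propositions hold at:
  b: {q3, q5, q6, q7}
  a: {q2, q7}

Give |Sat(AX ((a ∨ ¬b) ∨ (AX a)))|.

6

Sat(¬b) = {q0, q1, q2, q4}
Sat(a ∨ ¬b) = {q0, q1, q2, q4, q7}
Sat(AX a) = {s : every successor in {q2, q7}} = {q2, q3}
Sat((a ∨ ¬b) ∨ (AX a)) = {q0, q1, q2, q3, q4, q7}
Sat(AX ((a ∨ ¬b) ∨ (AX a))) = {s : every successor in {q0, q1, q2, q3, q4, q7}} = {q0, q1, q2, q3, q5, q6}
|Sat(AX ((a ∨ ¬b) ∨ (AX a)))| = |{q0, q1, q2, q3, q5, q6}| = 6.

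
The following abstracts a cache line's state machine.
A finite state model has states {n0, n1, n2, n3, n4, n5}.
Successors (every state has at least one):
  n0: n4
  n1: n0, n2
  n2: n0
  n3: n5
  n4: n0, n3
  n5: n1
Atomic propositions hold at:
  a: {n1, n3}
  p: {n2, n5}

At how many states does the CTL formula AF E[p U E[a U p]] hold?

E[a U p]: least fixpoint, start Z0 = Sat(p) = {n2, n5}, add states in Sat(a) with some successor in Z. Z1 = {n1, n2, n3, n5}; fixed.
Sat(E[a U p]) = {n1, n2, n3, n5}
E[p U E[a U p]]: least fixpoint, start Z0 = Sat(E[a U p]) = {n1, n2, n3, n5}, add states in Sat(p) with some successor in Z. Already a fixed point.
Sat(E[p U E[a U p]]) = {n1, n2, n3, n5}
AF E[p U E[a U p]]: least fixpoint, start Z0 = {n1, n2, n3, n5}, add states with every successor in Z. Already a fixed point.
Sat(AF E[p U E[a U p]]) = {n1, n2, n3, n5}
|Sat(AF E[p U E[a U p]])| = |{n1, n2, n3, n5}| = 4.

4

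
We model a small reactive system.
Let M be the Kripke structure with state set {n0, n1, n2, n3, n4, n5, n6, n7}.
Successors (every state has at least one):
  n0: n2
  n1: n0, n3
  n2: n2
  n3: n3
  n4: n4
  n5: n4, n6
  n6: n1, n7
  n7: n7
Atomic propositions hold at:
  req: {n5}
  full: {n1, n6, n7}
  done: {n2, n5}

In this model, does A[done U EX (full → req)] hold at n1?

Sat(full → req) = {n0, n2, n3, n4, n5}
Sat(EX (full → req)) = {s : some successor in {n0, n2, n3, n4, n5}} = {n0, n1, n2, n3, n4, n5}
A[done U EX (full → req)]: least fixpoint, start Z0 = Sat(EX (full → req)) = {n0, n1, n2, n3, n4, n5}, add states in Sat(done) with every successor in Z. Already a fixed point.
Sat(A[done U EX (full → req)]) = {n0, n1, n2, n3, n4, n5}
n1 ∈ Sat(A[done U EX (full → req)]) = {n0, n1, n2, n3, n4, n5}, so the formula holds at n1.

Yes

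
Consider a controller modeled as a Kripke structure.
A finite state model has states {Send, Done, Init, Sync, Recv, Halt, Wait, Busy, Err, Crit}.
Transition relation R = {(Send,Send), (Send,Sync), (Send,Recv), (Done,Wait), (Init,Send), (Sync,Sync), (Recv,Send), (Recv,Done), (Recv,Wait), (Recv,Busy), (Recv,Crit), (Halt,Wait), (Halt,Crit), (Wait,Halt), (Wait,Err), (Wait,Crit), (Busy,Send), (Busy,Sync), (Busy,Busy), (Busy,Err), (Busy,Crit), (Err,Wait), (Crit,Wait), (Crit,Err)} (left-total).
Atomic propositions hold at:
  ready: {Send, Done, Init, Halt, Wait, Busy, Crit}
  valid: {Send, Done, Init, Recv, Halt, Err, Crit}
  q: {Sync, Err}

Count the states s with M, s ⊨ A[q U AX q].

Sat(AX q) = {s : every successor in {Sync, Err}} = {Sync}
A[q U AX q]: least fixpoint, start Z0 = Sat(AX q) = {Sync}, add states in Sat(q) with every successor in Z. Already a fixed point.
Sat(A[q U AX q]) = {Sync}
|Sat(A[q U AX q])| = |{Sync}| = 1.

1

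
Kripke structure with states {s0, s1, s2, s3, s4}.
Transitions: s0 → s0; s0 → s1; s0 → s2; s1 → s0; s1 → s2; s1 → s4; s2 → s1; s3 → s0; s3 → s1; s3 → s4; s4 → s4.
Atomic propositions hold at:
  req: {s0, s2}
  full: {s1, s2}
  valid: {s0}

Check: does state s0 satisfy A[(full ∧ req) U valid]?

Sat(full ∧ req) = {s2}
A[(full ∧ req) U valid]: least fixpoint, start Z0 = Sat(valid) = {s0}, add states in Sat(full ∧ req) with every successor in Z. Already a fixed point.
Sat(A[(full ∧ req) U valid]) = {s0}
s0 ∈ Sat(A[(full ∧ req) U valid]) = {s0}, so the formula holds at s0.

Yes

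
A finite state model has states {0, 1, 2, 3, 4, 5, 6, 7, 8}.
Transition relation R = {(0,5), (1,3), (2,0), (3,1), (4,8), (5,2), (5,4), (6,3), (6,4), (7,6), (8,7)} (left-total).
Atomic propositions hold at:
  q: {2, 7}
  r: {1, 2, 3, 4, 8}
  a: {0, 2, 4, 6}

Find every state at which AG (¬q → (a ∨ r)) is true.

{1, 3, 4, 6, 7, 8}

Sat(¬q) = {0, 1, 3, 4, 5, 6, 8}
Sat(a ∨ r) = {0, 1, 2, 3, 4, 6, 8}
Sat(¬q → (a ∨ r)) = {0, 1, 2, 3, 4, 6, 7, 8}
AG (¬q → (a ∨ r)): greatest fixpoint, start Z0 = {0, 1, 2, 3, 4, 6, 7, 8}, keep only states in Sat with every successor in Z. Z1 = {1, 2, 3, 4, 6, 7, 8}; Z2 = {1, 3, 4, 6, 7, 8}; fixed.
Sat(AG (¬q → (a ∨ r))) = {1, 3, 4, 6, 7, 8}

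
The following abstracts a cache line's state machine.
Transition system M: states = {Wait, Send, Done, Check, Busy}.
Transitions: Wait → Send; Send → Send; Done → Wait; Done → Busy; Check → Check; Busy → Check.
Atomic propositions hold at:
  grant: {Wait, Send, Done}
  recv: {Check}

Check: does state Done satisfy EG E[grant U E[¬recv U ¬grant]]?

Yes

Sat(¬recv) = {Wait, Send, Done, Busy}
Sat(¬grant) = {Check, Busy}
E[¬recv U ¬grant]: least fixpoint, start Z0 = Sat(¬grant) = {Check, Busy}, add states in Sat(¬recv) with some successor in Z. Z1 = {Done, Check, Busy}; fixed.
Sat(E[¬recv U ¬grant]) = {Done, Check, Busy}
E[grant U E[¬recv U ¬grant]]: least fixpoint, start Z0 = Sat(E[¬recv U ¬grant]) = {Done, Check, Busy}, add states in Sat(grant) with some successor in Z. Already a fixed point.
Sat(E[grant U E[¬recv U ¬grant]]) = {Done, Check, Busy}
EG E[grant U E[¬recv U ¬grant]]: greatest fixpoint, start Z0 = {Done, Check, Busy}, keep only states in Sat with some successor in Z. Already a fixed point.
Sat(EG E[grant U E[¬recv U ¬grant]]) = {Done, Check, Busy}
Done ∈ Sat(EG E[grant U E[¬recv U ¬grant]]) = {Done, Check, Busy}, so the formula holds at Done.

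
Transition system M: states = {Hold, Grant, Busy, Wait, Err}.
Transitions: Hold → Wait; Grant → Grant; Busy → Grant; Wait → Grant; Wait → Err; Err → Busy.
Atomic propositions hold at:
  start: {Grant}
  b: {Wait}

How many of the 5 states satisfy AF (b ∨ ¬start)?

Sat(¬start) = {Hold, Busy, Wait, Err}
Sat(b ∨ ¬start) = {Hold, Busy, Wait, Err}
AF (b ∨ ¬start): least fixpoint, start Z0 = {Hold, Busy, Wait, Err}, add states with every successor in Z. Already a fixed point.
Sat(AF (b ∨ ¬start)) = {Hold, Busy, Wait, Err}
|Sat(AF (b ∨ ¬start))| = |{Hold, Busy, Wait, Err}| = 4.

4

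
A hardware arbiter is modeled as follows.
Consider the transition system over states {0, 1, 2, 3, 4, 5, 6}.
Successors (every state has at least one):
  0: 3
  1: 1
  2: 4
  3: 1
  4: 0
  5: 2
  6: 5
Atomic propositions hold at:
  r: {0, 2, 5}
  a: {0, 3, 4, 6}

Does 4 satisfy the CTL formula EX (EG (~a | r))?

Sat(~a) = {1, 2, 5}
Sat(~a | r) = {0, 1, 2, 5}
EG (~a | r): greatest fixpoint, start Z0 = {0, 1, 2, 5}, keep only states in Sat with some successor in Z. Z1 = {1, 5}; Z2 = {1}; fixed.
Sat(EG (~a | r)) = {1}
Sat(EX (EG (~a | r))) = {s : some successor in {1}} = {1, 3}
4 ∉ Sat(EX (EG (~a | r))) = {1, 3}, so the formula does not hold at 4.

No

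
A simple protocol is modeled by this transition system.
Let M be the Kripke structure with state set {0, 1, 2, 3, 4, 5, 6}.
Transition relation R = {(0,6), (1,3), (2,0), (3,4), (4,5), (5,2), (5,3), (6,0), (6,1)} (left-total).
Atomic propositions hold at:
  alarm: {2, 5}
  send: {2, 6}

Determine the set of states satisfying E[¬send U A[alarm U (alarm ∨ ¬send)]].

{0, 1, 2, 3, 4, 5}

Sat(¬send) = {0, 1, 3, 4, 5}
Sat(alarm ∨ ¬send) = {0, 1, 2, 3, 4, 5}
A[alarm U (alarm ∨ ¬send)]: least fixpoint, start Z0 = Sat((alarm ∨ ¬send)) = {0, 1, 2, 3, 4, 5}, add states in Sat(alarm) with every successor in Z. Already a fixed point.
Sat(A[alarm U (alarm ∨ ¬send)]) = {0, 1, 2, 3, 4, 5}
E[¬send U A[alarm U (alarm ∨ ¬send)]]: least fixpoint, start Z0 = Sat(A[alarm U (alarm ∨ ¬send)]) = {0, 1, 2, 3, 4, 5}, add states in Sat(¬send) with some successor in Z. Already a fixed point.
Sat(E[¬send U A[alarm U (alarm ∨ ¬send)]]) = {0, 1, 2, 3, 4, 5}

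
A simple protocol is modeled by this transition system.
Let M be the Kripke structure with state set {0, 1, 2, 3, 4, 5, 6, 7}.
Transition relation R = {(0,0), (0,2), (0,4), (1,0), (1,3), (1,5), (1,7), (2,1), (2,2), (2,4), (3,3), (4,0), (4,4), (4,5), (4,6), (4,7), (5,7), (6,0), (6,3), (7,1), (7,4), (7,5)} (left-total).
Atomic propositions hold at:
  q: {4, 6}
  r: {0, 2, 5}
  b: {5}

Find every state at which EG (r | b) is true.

Sat(r | b) = {0, 2, 5}
EG (r | b): greatest fixpoint, start Z0 = {0, 2, 5}, keep only states in Sat with some successor in Z. Z1 = {0, 2}; fixed.
Sat(EG (r | b)) = {0, 2}

{0, 2}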